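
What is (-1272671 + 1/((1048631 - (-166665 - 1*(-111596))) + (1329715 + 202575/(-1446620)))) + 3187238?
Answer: 1347941937985995139/704045320945 ≈ 1.9146e+6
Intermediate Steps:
(-1272671 + 1/((1048631 - (-166665 - 1*(-111596))) + (1329715 + 202575/(-1446620)))) + 3187238 = (-1272671 + 1/((1048631 - (-166665 + 111596)) + (1329715 + 202575*(-1/1446620)))) + 3187238 = (-1272671 + 1/((1048631 - 1*(-55069)) + (1329715 - 40515/289324))) + 3187238 = (-1272671 + 1/((1048631 + 55069) + 384718422145/289324)) + 3187238 = (-1272671 + 1/(1103700 + 384718422145/289324)) + 3187238 = (-1272671 + 1/(704045320945/289324)) + 3187238 = (-1272671 + 289324/704045320945) + 3187238 = -896018062652104771/704045320945 + 3187238 = 1347941937985995139/704045320945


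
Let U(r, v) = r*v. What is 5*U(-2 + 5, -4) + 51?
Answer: -9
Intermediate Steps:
5*U(-2 + 5, -4) + 51 = 5*((-2 + 5)*(-4)) + 51 = 5*(3*(-4)) + 51 = 5*(-12) + 51 = -60 + 51 = -9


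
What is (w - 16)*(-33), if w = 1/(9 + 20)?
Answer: 15279/29 ≈ 526.86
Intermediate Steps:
w = 1/29 ≈ 0.034483
(w - 16)*(-33) = (1/29 - 16)*(-33) = -463/29*(-33) = 15279/29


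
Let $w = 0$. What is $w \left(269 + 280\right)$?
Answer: $0$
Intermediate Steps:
$w \left(269 + 280\right) = 0 \left(269 + 280\right) = 0 \cdot 549 = 0$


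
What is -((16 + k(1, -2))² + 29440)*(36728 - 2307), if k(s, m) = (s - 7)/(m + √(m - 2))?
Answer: -1023818224 - 3614205*I/2 ≈ -1.0238e+9 - 1.8071e+6*I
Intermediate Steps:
k(s, m) = (-7 + s)/(m + √(-2 + m))
-((16 + k(1, -2))² + 29440)*(36728 - 2307) = -((16 + (-7 + 1)/(-2 + √(-2 - 2)))² + 29440)*(36728 - 2307) = -((16 - 6/(-2 + √(-4)))² + 29440)*34421 = -((16 - 6/(-2 + 2*I))² + 29440)*34421 = -((16 + ((-2 - 2*I)/8)*(-6))² + 29440)*34421 = -((16 - 3*(-2 - 2*I)/4)² + 29440)*34421 = -(29440 + (16 - 3*(-2 - 2*I)/4)²)*34421 = -(1013354240 + 34421*(16 - 3*(-2 - 2*I)/4)²) = -1013354240 - 34421*(16 - 3*(-2 - 2*I)/4)²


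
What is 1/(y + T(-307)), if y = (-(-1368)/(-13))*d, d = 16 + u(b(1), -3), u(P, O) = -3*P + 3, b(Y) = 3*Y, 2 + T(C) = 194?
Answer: -13/11184 ≈ -0.0011624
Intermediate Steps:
T(C) = 192 (T(C) = -2 + 194 = 192)
u(P, O) = 3 - 3*P
d = 10 (d = 16 + (3 - 9) = 16 - 6 = 10)
y = -13680/13 (y = -(-1368)/(-13)*10 = -(-1368)*(-1)/13*10 = -36*38/13*10 = -1368/13*10 = -13680/13 ≈ -1052.3)
1/(y + T(-307)) = 1/(-13680/13 + 192) = 1/(-11184/13) = -13/11184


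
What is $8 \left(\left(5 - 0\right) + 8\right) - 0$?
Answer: $104$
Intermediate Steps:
$8 \left(\left(5 - 0\right) + 8\right) - 0 = 8 \left(\left(5 + 0\right) + 8\right) + 0 = 8 \left(5 + 8\right) + 0 = 8 \cdot 13 + 0 = 104 + 0 = 104$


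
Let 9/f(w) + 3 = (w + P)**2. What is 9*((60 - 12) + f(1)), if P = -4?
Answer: 891/2 ≈ 445.50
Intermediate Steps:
f(w) = 9/(-3 + (-4 + w)**2) (f(w) = 9/(-3 + (w - 4)**2) = 9/(-3 + (-4 + w)**2))
9*((60 - 12) + f(1)) = 9*((60 - 12) + 9/(-3 + (-4 + 1)**2)) = 9*(48 + 9/(-3 + (-3)**2)) = 9*(48 + 9/(-3 + 9)) = 9*(48 + 9/6) = 9*(48 + 9*(1/6)) = 9*(48 + 3/2) = 9*(99/2) = 891/2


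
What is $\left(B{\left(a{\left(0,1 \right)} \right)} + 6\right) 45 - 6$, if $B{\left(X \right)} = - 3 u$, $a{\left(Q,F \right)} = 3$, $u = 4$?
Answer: $-276$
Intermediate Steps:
$B{\left(X \right)} = -12$ ($B{\left(X \right)} = \left(-3\right) 4 = -12$)
$\left(B{\left(a{\left(0,1 \right)} \right)} + 6\right) 45 - 6 = \left(-12 + 6\right) 45 - 6 = \left(-6\right) 45 - 6 = -270 - 6 = -276$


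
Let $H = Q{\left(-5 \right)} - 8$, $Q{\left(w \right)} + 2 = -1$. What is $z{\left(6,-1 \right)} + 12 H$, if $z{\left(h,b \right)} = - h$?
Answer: $-138$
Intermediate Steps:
$Q{\left(w \right)} = -3$ ($Q{\left(w \right)} = -2 - 1 = -3$)
$H = -11$ ($H = -3 - 8 = -11$)
$z{\left(6,-1 \right)} + 12 H = \left(-1\right) 6 + 12 \left(-11\right) = -6 - 132 = -138$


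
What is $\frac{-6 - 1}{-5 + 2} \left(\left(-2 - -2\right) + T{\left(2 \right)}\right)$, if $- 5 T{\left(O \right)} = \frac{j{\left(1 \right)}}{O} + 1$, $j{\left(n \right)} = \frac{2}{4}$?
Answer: $- \frac{7}{12} \approx -0.58333$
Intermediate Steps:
$j{\left(n \right)} = \frac{1}{2}$ ($j{\left(n \right)} = 2 \cdot \frac{1}{4} = \frac{1}{2}$)
$T{\left(O \right)} = - \frac{1}{5} - \frac{1}{10 O}$ ($T{\left(O \right)} = - \frac{\frac{1}{2 O} + 1}{5} = - \frac{1 + \frac{1}{2 O}}{5} = - \frac{1}{5} - \frac{1}{10 O}$)
$\frac{-6 - 1}{-5 + 2} \left(\left(-2 - -2\right) + T{\left(2 \right)}\right) = \frac{-6 - 1}{-5 + 2} \left(\left(-2 - -2\right) + \frac{-1 - 4}{10 \cdot 2}\right) = - \frac{7}{-3} \left(\left(-2 + 2\right) + \frac{1}{10} \cdot \frac{1}{2} \left(-1 - 4\right)\right) = \left(-7\right) \left(- \frac{1}{3}\right) \left(0 + \frac{1}{10} \cdot \frac{1}{2} \left(-5\right)\right) = \frac{7 \left(0 - \frac{1}{4}\right)}{3} = \frac{7}{3} \left(- \frac{1}{4}\right) = - \frac{7}{12}$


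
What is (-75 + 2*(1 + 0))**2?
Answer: 5329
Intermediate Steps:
(-75 + 2*(1 + 0))**2 = (-75 + 2*1)**2 = (-75 + 2)**2 = (-73)**2 = 5329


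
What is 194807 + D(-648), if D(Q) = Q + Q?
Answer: 193511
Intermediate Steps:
D(Q) = 2*Q
194807 + D(-648) = 194807 + 2*(-648) = 194807 - 1296 = 193511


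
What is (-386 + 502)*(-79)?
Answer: -9164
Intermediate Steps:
(-386 + 502)*(-79) = 116*(-79) = -9164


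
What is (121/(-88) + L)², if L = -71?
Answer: 335241/64 ≈ 5238.1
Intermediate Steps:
(121/(-88) + L)² = (121/(-88) - 71)² = (121*(-1/88) - 71)² = (-11/8 - 71)² = (-579/8)² = 335241/64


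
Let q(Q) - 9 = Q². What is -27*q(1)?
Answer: -270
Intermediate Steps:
q(Q) = 9 + Q²
-27*q(1) = -27*(9 + 1²) = -27*(9 + 1) = -27*10 = -270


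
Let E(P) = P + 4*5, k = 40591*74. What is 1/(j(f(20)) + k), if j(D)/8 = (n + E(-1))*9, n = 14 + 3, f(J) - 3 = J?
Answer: 1/3006326 ≈ 3.3263e-7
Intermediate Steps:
k = 3003734
f(J) = 3 + J
n = 17
E(P) = 20 + P (E(P) = P + 20 = 20 + P)
j(D) = 2592 (j(D) = 8*((17 + (20 - 1))*9) = 8*((17 + 19)*9) = 8*(36*9) = 8*324 = 2592)
1/(j(f(20)) + k) = 1/(2592 + 3003734) = 1/3006326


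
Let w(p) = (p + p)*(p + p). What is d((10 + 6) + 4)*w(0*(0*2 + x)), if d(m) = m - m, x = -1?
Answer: 0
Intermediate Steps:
d(m) = 0
w(p) = 4*p**2 (w(p) = (2*p)*(2*p) = 4*p**2)
d((10 + 6) + 4)*w(0*(0*2 + x)) = 0*(4*(0*(0*2 - 1))**2) = 0*(4*(0*(0 - 1))**2) = 0*(4*(0*(-1))**2) = 0*(4*0**2) = 0*(4*0) = 0*0 = 0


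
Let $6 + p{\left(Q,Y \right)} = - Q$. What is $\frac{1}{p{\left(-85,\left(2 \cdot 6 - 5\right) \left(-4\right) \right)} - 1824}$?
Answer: $- \frac{1}{1745} \approx -0.00057307$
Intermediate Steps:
$p{\left(Q,Y \right)} = -6 - Q$
$\frac{1}{p{\left(-85,\left(2 \cdot 6 - 5\right) \left(-4\right) \right)} - 1824} = \frac{1}{\left(-6 - -85\right) - 1824} = \frac{1}{\left(-6 + 85\right) - 1824} = \frac{1}{79 - 1824} = \frac{1}{-1745} = - \frac{1}{1745}$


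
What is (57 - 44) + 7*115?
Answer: 818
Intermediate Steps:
(57 - 44) + 7*115 = 13 + 805 = 818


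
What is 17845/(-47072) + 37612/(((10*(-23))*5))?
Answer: -895496907/27066400 ≈ -33.085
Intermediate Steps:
17845/(-47072) + 37612/(((10*(-23))*5)) = 17845*(-1/47072) + 37612/((-230*5)) = -17845/47072 + 37612/(-1150) = -17845/47072 + 37612*(-1/1150) = -17845/47072 - 18806/575 = -895496907/27066400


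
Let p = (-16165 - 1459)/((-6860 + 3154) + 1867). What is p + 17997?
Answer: 33114107/1839 ≈ 18007.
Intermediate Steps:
p = 17624/1839 (p = -17624/(-3706 + 1867) = -17624/(-1839) = -17624*(-1/1839) = 17624/1839 ≈ 9.5835)
p + 17997 = 17624/1839 + 17997 = 33114107/1839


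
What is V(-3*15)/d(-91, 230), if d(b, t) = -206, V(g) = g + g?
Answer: 45/103 ≈ 0.43689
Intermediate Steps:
V(g) = 2*g
V(-3*15)/d(-91, 230) = (2*(-3*15))/(-206) = (2*(-45))*(-1/206) = -90*(-1/206) = 45/103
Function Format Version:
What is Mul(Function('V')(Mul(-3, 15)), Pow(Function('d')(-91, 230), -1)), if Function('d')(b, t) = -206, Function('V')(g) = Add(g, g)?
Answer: Rational(45, 103) ≈ 0.43689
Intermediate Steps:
Function('V')(g) = Mul(2, g)
Mul(Function('V')(Mul(-3, 15)), Pow(Function('d')(-91, 230), -1)) = Mul(Mul(2, Mul(-3, 15)), Pow(-206, -1)) = Mul(Mul(2, -45), Rational(-1, 206)) = Mul(-90, Rational(-1, 206)) = Rational(45, 103)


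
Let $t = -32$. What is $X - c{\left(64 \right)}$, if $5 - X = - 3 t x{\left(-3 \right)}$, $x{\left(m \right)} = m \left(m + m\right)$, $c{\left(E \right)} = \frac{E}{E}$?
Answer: $-1724$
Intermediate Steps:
$c{\left(E \right)} = 1$
$x{\left(m \right)} = 2 m^{2}$ ($x{\left(m \right)} = m 2 m = 2 m^{2}$)
$X = -1723$ ($X = 5 - \left(-3\right) \left(-32\right) 2 \left(-3\right)^{2} = 5 - 96 \cdot 2 \cdot 9 = 5 - 96 \cdot 18 = 5 - 1728 = -1723$)
$X - c{\left(64 \right)} = -1723 - 1 = -1724$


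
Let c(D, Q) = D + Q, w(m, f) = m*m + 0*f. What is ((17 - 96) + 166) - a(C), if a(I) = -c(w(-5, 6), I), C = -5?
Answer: 107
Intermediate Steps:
w(m, f) = m**2 (w(m, f) = m**2 + 0 = m**2)
a(I) = -25 - I (a(I) = -((-5)**2 + I) = -(25 + I) = -25 - I)
((17 - 96) + 166) - a(C) = ((17 - 96) + 166) - (-25 - 1*(-5)) = (-79 + 166) - (-25 + 5) = 87 - 1*(-20) = 87 + 20 = 107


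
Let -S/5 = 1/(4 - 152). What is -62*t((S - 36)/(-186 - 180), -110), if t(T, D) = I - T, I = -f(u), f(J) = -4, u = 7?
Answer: -6551819/27084 ≈ -241.91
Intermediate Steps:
S = 5/148 (S = -5/(4 - 152) = -5/(-148) = -5*(-1/148) = 5/148 ≈ 0.033784)
I = 4 (I = -1*(-4) = 4)
t(T, D) = 4 - T
-62*t((S - 36)/(-186 - 180), -110) = -62*(4 - (5/148 - 36)/(-186 - 180)) = -62*(4 - (-5323)/(148*(-366))) = -62*(4 - (-5323)*(-1)/(148*366)) = -62*(4 - 1*5323/54168) = -62*(4 - 5323/54168) = -62*211349/54168 = -6551819/27084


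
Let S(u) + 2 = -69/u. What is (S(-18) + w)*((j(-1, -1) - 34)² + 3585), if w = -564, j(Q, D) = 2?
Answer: -15546157/6 ≈ -2.5910e+6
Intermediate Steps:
S(u) = -2 - 69/u
(S(-18) + w)*((j(-1, -1) - 34)² + 3585) = ((-2 - 69/(-18)) - 564)*((2 - 34)² + 3585) = ((-2 - 69*(-1/18)) - 564)*((-32)² + 3585) = ((-2 + 23/6) - 564)*(1024 + 3585) = (11/6 - 564)*4609 = -3373/6*4609 = -15546157/6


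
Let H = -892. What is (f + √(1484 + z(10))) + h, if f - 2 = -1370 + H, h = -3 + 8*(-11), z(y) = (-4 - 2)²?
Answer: -2351 + 4*√95 ≈ -2312.0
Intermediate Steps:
z(y) = 36 (z(y) = (-6)² = 36)
h = -91 (h = -3 - 88 = -91)
f = -2260 (f = 2 + (-1370 - 892) = 2 - 2262 = -2260)
(f + √(1484 + z(10))) + h = (-2260 + √(1484 + 36)) - 91 = (-2260 + √1520) - 91 = (-2260 + 4*√95) - 91 = -2351 + 4*√95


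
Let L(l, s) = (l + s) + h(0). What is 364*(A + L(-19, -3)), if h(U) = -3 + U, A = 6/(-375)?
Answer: -1138228/125 ≈ -9105.8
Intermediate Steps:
A = -2/125 (A = 6*(-1/375) = -2/125 ≈ -0.016000)
L(l, s) = -3 + l + s (L(l, s) = (l + s) + (-3 + 0) = (l + s) - 3 = -3 + l + s)
364*(A + L(-19, -3)) = 364*(-2/125 + (-3 - 19 - 3)) = 364*(-2/125 - 25) = 364*(-3127/125) = -1138228/125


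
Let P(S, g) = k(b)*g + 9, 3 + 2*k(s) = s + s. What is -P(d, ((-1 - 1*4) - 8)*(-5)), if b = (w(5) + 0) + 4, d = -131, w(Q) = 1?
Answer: -473/2 ≈ -236.50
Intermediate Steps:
b = 5 (b = (1 + 0) + 4 = 1 + 4 = 5)
k(s) = -3/2 + s (k(s) = -3/2 + (s + s)/2 = -3/2 + (2*s)/2 = -3/2 + s)
P(S, g) = 9 + 7*g/2 (P(S, g) = (-3/2 + 5)*g + 9 = 7*g/2 + 9 = 9 + 7*g/2)
-P(d, ((-1 - 1*4) - 8)*(-5)) = -(9 + 7*(((-1 - 1*4) - 8)*(-5))/2) = -(9 + 7*(((-1 - 4) - 8)*(-5))/2) = -(9 + 7*((-5 - 8)*(-5))/2) = -(9 + 7*(-13*(-5))/2) = -(9 + (7/2)*65) = -(9 + 455/2) = -1*473/2 = -473/2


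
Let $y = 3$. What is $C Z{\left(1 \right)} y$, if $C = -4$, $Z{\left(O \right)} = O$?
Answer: $-12$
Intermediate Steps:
$C Z{\left(1 \right)} y = \left(-4\right) 1 \cdot 3 = \left(-4\right) 3 = -12$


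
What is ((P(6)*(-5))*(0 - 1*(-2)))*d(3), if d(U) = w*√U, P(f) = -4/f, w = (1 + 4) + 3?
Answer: 160*√3/3 ≈ 92.376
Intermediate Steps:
w = 8 (w = 5 + 3 = 8)
d(U) = 8*√U
((P(6)*(-5))*(0 - 1*(-2)))*d(3) = ((-4/6*(-5))*(0 - 1*(-2)))*(8*√3) = ((-4*⅙*(-5))*(0 + 2))*(8*√3) = (-⅔*(-5)*2)*(8*√3) = ((10/3)*2)*(8*√3) = 20*(8*√3)/3 = 160*√3/3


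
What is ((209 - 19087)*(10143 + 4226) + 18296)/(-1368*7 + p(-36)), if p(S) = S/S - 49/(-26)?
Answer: 7052231836/248901 ≈ 28333.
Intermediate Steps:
p(S) = 75/26 (p(S) = 1 - 49*(-1/26) = 1 + 49/26 = 75/26)
((209 - 19087)*(10143 + 4226) + 18296)/(-1368*7 + p(-36)) = ((209 - 19087)*(10143 + 4226) + 18296)/(-1368*7 + 75/26) = (-18878*14369 + 18296)/(-9576 + 75/26) = (-271257982 + 18296)/(-248901/26) = -271239686*(-26/248901) = 7052231836/248901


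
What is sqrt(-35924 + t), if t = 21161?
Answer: I*sqrt(14763) ≈ 121.5*I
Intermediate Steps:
sqrt(-35924 + t) = sqrt(-35924 + 21161) = sqrt(-14763) = I*sqrt(14763)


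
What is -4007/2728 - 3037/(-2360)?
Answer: -18306/100595 ≈ -0.18198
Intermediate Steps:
-4007/2728 - 3037/(-2360) = -4007*1/2728 - 3037*(-1/2360) = -4007/2728 + 3037/2360 = -18306/100595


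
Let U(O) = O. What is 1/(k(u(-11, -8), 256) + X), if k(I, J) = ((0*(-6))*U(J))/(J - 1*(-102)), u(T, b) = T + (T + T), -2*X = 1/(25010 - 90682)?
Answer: 131344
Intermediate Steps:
X = 1/131344 (X = -1/(2*(25010 - 90682)) = -½/(-65672) = -½*(-1/65672) = 1/131344 ≈ 7.6136e-6)
u(T, b) = 3*T (u(T, b) = T + 2*T = 3*T)
k(I, J) = 0 (k(I, J) = ((0*(-6))*J)/(J - 1*(-102)) = (0*J)/(J + 102) = 0/(102 + J) = 0)
1/(k(u(-11, -8), 256) + X) = 1/(0 + 1/131344) = 1/(1/131344) = 131344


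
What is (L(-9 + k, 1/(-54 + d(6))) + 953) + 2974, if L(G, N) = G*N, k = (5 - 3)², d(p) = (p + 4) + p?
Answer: 149231/38 ≈ 3927.1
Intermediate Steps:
d(p) = 4 + 2*p (d(p) = (4 + p) + p = 4 + 2*p)
k = 4 (k = 2² = 4)
(L(-9 + k, 1/(-54 + d(6))) + 953) + 2974 = ((-9 + 4)/(-54 + (4 + 2*6)) + 953) + 2974 = (-5/(-54 + (4 + 12)) + 953) + 2974 = (-5/(-54 + 16) + 953) + 2974 = (-5/(-38) + 953) + 2974 = (-5*(-1/38) + 953) + 2974 = (5/38 + 953) + 2974 = 36219/38 + 2974 = 149231/38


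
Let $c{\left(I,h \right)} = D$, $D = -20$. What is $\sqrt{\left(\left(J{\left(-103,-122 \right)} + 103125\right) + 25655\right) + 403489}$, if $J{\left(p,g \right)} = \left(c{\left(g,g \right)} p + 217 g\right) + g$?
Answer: $\sqrt{507733} \approx 712.55$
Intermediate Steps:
$c{\left(I,h \right)} = -20$
$J{\left(p,g \right)} = - 20 p + 218 g$ ($J{\left(p,g \right)} = \left(- 20 p + 217 g\right) + g = - 20 p + 218 g$)
$\sqrt{\left(\left(J{\left(-103,-122 \right)} + 103125\right) + 25655\right) + 403489} = \sqrt{\left(\left(\left(\left(-20\right) \left(-103\right) + 218 \left(-122\right)\right) + 103125\right) + 25655\right) + 403489} = \sqrt{\left(\left(\left(2060 - 26596\right) + 103125\right) + 25655\right) + 403489} = \sqrt{\left(\left(-24536 + 103125\right) + 25655\right) + 403489} = \sqrt{\left(78589 + 25655\right) + 403489} = \sqrt{104244 + 403489} = \sqrt{507733}$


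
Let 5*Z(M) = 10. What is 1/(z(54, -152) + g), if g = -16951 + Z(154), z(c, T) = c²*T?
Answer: -1/460181 ≈ -2.1731e-6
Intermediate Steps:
Z(M) = 2 (Z(M) = (⅕)*10 = 2)
z(c, T) = T*c²
g = -16949 (g = -16951 + 2 = -16949)
1/(z(54, -152) + g) = 1/(-152*54² - 16949) = 1/(-152*2916 - 16949) = 1/(-443232 - 16949) = 1/(-460181) = -1/460181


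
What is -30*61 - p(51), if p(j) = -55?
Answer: -1775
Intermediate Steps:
-30*61 - p(51) = -30*61 - 1*(-55) = -1830 + 55 = -1775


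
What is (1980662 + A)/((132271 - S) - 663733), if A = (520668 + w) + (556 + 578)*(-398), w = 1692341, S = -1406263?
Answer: 3742339/874801 ≈ 4.2779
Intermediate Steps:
A = 1761677 (A = (520668 + 1692341) + (556 + 578)*(-398) = 2213009 + 1134*(-398) = 2213009 - 451332 = 1761677)
(1980662 + A)/((132271 - S) - 663733) = (1980662 + 1761677)/((132271 - 1*(-1406263)) - 663733) = 3742339/((132271 + 1406263) - 663733) = 3742339/(1538534 - 663733) = 3742339/874801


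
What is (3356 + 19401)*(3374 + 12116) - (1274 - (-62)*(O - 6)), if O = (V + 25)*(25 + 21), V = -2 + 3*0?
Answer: 352439432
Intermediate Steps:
V = -2 (V = -2 + 0 = -2)
O = 1058 (O = (-2 + 25)*(25 + 21) = 23*46 = 1058)
(3356 + 19401)*(3374 + 12116) - (1274 - (-62)*(O - 6)) = (3356 + 19401)*(3374 + 12116) - (1274 - (-62)*(1058 - 6)) = 22757*15490 - (1274 - (-62)*1052) = 352505930 - (1274 - 1*(-65224)) = 352505930 - (1274 + 65224) = 352505930 - 1*66498 = 352505930 - 66498 = 352439432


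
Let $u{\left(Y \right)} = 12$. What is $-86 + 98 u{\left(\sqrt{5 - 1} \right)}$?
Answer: $1090$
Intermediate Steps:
$-86 + 98 u{\left(\sqrt{5 - 1} \right)} = -86 + 98 \cdot 12 = -86 + 1176 = 1090$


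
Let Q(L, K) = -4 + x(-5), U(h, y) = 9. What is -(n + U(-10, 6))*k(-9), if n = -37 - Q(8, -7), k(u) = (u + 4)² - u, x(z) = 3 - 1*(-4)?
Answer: 1054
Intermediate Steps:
x(z) = 7 (x(z) = 3 + 4 = 7)
Q(L, K) = 3 (Q(L, K) = -4 + 7 = 3)
k(u) = (4 + u)² - u
n = -40 (n = -37 - 1*3 = -37 - 3 = -40)
-(n + U(-10, 6))*k(-9) = -(-40 + 9)*((4 - 9)² - 1*(-9)) = -(-31)*((-5)² + 9) = -(-31)*(25 + 9) = -(-31)*34 = -1*(-1054) = 1054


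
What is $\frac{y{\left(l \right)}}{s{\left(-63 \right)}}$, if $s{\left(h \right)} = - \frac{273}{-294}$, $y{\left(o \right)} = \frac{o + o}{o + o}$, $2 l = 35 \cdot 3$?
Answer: $\frac{14}{13} \approx 1.0769$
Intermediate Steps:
$l = \frac{105}{2}$ ($l = \frac{35 \cdot 3}{2} = \frac{1}{2} \cdot 105 = \frac{105}{2} \approx 52.5$)
$y{\left(o \right)} = 1$ ($y{\left(o \right)} = \frac{2 o}{2 o} = 2 o \frac{1}{2 o} = 1$)
$s{\left(h \right)} = \frac{13}{14}$ ($s{\left(h \right)} = \left(-273\right) \left(- \frac{1}{294}\right) = \frac{13}{14}$)
$\frac{y{\left(l \right)}}{s{\left(-63 \right)}} = 1 \frac{1}{\frac{13}{14}} = 1 \cdot \frac{14}{13} = \frac{14}{13}$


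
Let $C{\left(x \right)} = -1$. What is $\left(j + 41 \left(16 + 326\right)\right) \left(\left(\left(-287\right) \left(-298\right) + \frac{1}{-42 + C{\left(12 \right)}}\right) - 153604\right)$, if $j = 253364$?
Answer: $- \frac{782733744030}{43} \approx -1.8203 \cdot 10^{10}$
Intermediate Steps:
$\left(j + 41 \left(16 + 326\right)\right) \left(\left(\left(-287\right) \left(-298\right) + \frac{1}{-42 + C{\left(12 \right)}}\right) - 153604\right) = \left(253364 + 41 \left(16 + 326\right)\right) \left(\left(\left(-287\right) \left(-298\right) + \frac{1}{-42 - 1}\right) - 153604\right) = \left(253364 + 41 \cdot 342\right) \left(\left(85526 + \frac{1}{-43}\right) - 153604\right) = \left(253364 + 14022\right) \left(\left(85526 - \frac{1}{43}\right) - 153604\right) = 267386 \left(\frac{3677617}{43} - 153604\right) = 267386 \left(- \frac{2927355}{43}\right) = - \frac{782733744030}{43}$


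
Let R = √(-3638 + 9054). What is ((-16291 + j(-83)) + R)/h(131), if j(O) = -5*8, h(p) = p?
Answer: -16331/131 + 2*√1354/131 ≈ -124.10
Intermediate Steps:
j(O) = -40
R = 2*√1354 (R = √5416 = 2*√1354 ≈ 73.594)
((-16291 + j(-83)) + R)/h(131) = ((-16291 - 40) + 2*√1354)/131 = (-16331 + 2*√1354)*(1/131) = -16331/131 + 2*√1354/131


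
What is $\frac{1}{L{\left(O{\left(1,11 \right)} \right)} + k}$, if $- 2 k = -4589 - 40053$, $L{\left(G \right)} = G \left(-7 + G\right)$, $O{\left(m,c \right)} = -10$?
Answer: $\frac{1}{22491} \approx 4.4462 \cdot 10^{-5}$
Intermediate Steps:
$k = 22321$ ($k = - \frac{-4589 - 40053}{2} = \left(- \frac{1}{2}\right) \left(-44642\right) = 22321$)
$\frac{1}{L{\left(O{\left(1,11 \right)} \right)} + k} = \frac{1}{- 10 \left(-7 - 10\right) + 22321} = \frac{1}{\left(-10\right) \left(-17\right) + 22321} = \frac{1}{170 + 22321} = \frac{1}{22491}$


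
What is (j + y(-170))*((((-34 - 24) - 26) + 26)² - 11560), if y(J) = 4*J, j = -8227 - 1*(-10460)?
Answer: -12728388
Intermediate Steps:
j = 2233 (j = -8227 + 10460 = 2233)
(j + y(-170))*((((-34 - 24) - 26) + 26)² - 11560) = (2233 + 4*(-170))*((((-34 - 24) - 26) + 26)² - 11560) = (2233 - 680)*(((-58 - 26) + 26)² - 11560) = 1553*((-84 + 26)² - 11560) = 1553*((-58)² - 11560) = 1553*(3364 - 11560) = 1553*(-8196) = -12728388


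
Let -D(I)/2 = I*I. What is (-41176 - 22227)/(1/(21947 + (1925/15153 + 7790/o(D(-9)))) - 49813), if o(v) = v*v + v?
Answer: 91660381122516191/72013604414294870 ≈ 1.2728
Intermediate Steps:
D(I) = -2*I² (D(I) = -2*I*I = -2*I²)
o(v) = v + v² (o(v) = v² + v = v + v²)
(-41176 - 22227)/(1/(21947 + (1925/15153 + 7790/o(D(-9)))) - 49813) = (-41176 - 22227)/(1/(21947 + (1925/15153 + 7790/(((-2*(-9)²)*(1 - 2*(-9)²))))) - 49813) = -63403/(1/(21947 + (1925*(1/15153) + 7790/(((-2*81)*(1 - 2*81))))) - 49813) = -63403/(1/(21947 + (1925/15153 + 7790/((-162*(1 - 162))))) - 49813) = -63403/(1/(21947 + (1925/15153 + 7790/((-162*(-161))))) - 49813) = -63403/(1/(21947 + (1925/15153 + 7790/26082)) - 49813) = -63403/(1/(21947 + (1925/15153 + 7790*(1/26082))) - 49813) = -63403/(1/(21947 + (1925/15153 + 3895/13041)) - 49813) = -63403/(1/(21947 + 28041620/65870091) - 49813) = -63403/(1/(1445678928797/65870091) - 49813) = -63403/(65870091/1445678928797 - 49813) = -63403/(-72013604414294870/1445678928797) = -63403*(-1445678928797/72013604414294870) = 91660381122516191/72013604414294870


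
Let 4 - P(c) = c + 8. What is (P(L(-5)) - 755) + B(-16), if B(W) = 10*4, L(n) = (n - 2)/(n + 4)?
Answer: -726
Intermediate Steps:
L(n) = (-2 + n)/(4 + n)
P(c) = -4 - c (P(c) = 4 - (c + 8) = 4 - (8 + c) = 4 + (-8 - c) = -4 - c)
B(W) = 40
(P(L(-5)) - 755) + B(-16) = ((-4 - (-2 - 5)/(4 - 5)) - 755) + 40 = ((-4 - (-7)/(-1)) - 755) + 40 = ((-4 - (-1)*(-7)) - 755) + 40 = ((-4 - 1*7) - 755) + 40 = ((-4 - 7) - 755) + 40 = (-11 - 755) + 40 = -766 + 40 = -726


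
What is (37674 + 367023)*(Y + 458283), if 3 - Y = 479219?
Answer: -8471522301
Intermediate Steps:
Y = -479216 (Y = 3 - 1*479219 = 3 - 479219 = -479216)
(37674 + 367023)*(Y + 458283) = (37674 + 367023)*(-479216 + 458283) = 404697*(-20933) = -8471522301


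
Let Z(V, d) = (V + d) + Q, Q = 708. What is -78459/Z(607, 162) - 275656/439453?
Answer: -4983740977/92724583 ≈ -53.748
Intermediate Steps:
Z(V, d) = 708 + V + d (Z(V, d) = (V + d) + 708 = 708 + V + d)
-78459/Z(607, 162) - 275656/439453 = -78459/(708 + 607 + 162) - 275656/439453 = -78459/1477 - 275656*1/439453 = -78459*1/1477 - 275656/439453 = -78459/1477 - 275656/439453 = -4983740977/92724583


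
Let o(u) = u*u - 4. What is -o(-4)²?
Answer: -144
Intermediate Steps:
o(u) = -4 + u² (o(u) = u² - 4 = -4 + u²)
-o(-4)² = -(-4 + (-4)²)² = -(-4 + 16)² = -1*12² = -1*144 = -144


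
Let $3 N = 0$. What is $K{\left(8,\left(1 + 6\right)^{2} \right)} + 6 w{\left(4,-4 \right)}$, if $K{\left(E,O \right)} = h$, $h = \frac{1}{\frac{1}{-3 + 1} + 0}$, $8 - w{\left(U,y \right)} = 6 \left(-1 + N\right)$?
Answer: $82$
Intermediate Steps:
$N = 0$ ($N = \frac{1}{3} \cdot 0 = 0$)
$w{\left(U,y \right)} = 14$ ($w{\left(U,y \right)} = 8 - 6 \left(-1 + 0\right) = 8 - 6 \left(-1\right) = 8 - -6 = 8 + 6 = 14$)
$h = -2$ ($h = \frac{1}{\frac{1}{-2} + 0} = \frac{1}{- \frac{1}{2} + 0} = \frac{1}{- \frac{1}{2}} = -2$)
$K{\left(E,O \right)} = -2$
$K{\left(8,\left(1 + 6\right)^{2} \right)} + 6 w{\left(4,-4 \right)} = -2 + 6 \cdot 14 = -2 + 84 = 82$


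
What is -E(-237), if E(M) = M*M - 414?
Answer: -55755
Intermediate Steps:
E(M) = -414 + M**2 (E(M) = M**2 - 414 = -414 + M**2)
-E(-237) = -(-414 + (-237)**2) = -(-414 + 56169) = -1*55755 = -55755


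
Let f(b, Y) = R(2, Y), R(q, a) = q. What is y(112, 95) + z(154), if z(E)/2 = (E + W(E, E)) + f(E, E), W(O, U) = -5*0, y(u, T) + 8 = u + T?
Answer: 511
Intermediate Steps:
f(b, Y) = 2
y(u, T) = -8 + T + u (y(u, T) = -8 + (u + T) = -8 + (T + u) = -8 + T + u)
W(O, U) = 0
z(E) = 4 + 2*E (z(E) = 2*((E + 0) + 2) = 2*(E + 2) = 2*(2 + E) = 4 + 2*E)
y(112, 95) + z(154) = (-8 + 95 + 112) + (4 + 2*154) = 199 + (4 + 308) = 199 + 312 = 511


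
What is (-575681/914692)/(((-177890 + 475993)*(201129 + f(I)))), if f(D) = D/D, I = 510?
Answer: -575681/54842605700281880 ≈ -1.0497e-11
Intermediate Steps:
f(D) = 1
(-575681/914692)/(((-177890 + 475993)*(201129 + f(I)))) = (-575681/914692)/(((-177890 + 475993)*(201129 + 1))) = (-575681*1/914692)/((298103*201130)) = -575681/914692/59957456390 = -575681/914692*1/59957456390 = -575681/54842605700281880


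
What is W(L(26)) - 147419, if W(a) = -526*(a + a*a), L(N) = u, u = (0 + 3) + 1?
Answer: -157939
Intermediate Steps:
u = 4 (u = 3 + 1 = 4)
L(N) = 4
W(a) = -526*a - 526*a² (W(a) = -526*(a + a²) = -526*a - 526*a²)
W(L(26)) - 147419 = -526*4*(1 + 4) - 147419 = -526*4*5 - 147419 = -10520 - 147419 = -157939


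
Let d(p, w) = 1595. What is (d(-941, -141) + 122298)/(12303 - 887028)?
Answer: -123893/874725 ≈ -0.14164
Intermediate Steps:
(d(-941, -141) + 122298)/(12303 - 887028) = (1595 + 122298)/(12303 - 887028) = 123893/(-874725) = 123893*(-1/874725) = -123893/874725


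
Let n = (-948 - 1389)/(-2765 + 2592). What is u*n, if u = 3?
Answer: 7011/173 ≈ 40.526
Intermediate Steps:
n = 2337/173 (n = -2337/(-173) = -2337*(-1/173) = 2337/173 ≈ 13.509)
u*n = 3*(2337/173) = 7011/173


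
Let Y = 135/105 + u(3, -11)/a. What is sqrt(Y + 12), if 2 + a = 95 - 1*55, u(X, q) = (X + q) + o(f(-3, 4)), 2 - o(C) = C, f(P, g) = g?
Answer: 2*sqrt(57589)/133 ≈ 3.6087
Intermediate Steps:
o(C) = 2 - C
u(X, q) = -2 + X + q (u(X, q) = (X + q) + (2 - 1*4) = (X + q) + (2 - 4) = (X + q) - 2 = -2 + X + q)
a = 38 (a = -2 + (95 - 1*55) = -2 + (95 - 55) = -2 + 40 = 38)
Y = 136/133 (Y = 135/105 + (-2 + 3 - 11)/38 = 135*(1/105) - 10*1/38 = 9/7 - 5/19 = 136/133 ≈ 1.0226)
sqrt(Y + 12) = sqrt(136/133 + 12) = sqrt(1732/133) = 2*sqrt(57589)/133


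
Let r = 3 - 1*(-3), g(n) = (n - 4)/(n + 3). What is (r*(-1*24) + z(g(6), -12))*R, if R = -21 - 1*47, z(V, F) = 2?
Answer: 9656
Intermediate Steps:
g(n) = (-4 + n)/(3 + n)
r = 6 (r = 3 + 3 = 6)
R = -68 (R = -21 - 47 = -68)
(r*(-1*24) + z(g(6), -12))*R = (6*(-1*24) + 2)*(-68) = (6*(-24) + 2)*(-68) = (-144 + 2)*(-68) = -142*(-68) = 9656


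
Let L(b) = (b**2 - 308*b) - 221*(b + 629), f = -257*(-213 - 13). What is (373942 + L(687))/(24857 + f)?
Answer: 343479/82939 ≈ 4.1413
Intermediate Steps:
f = 58082 (f = -257*(-226) = 58082)
L(b) = -139009 + b**2 - 529*b (L(b) = (b**2 - 308*b) - 221*(629 + b) = (b**2 - 308*b) + (-139009 - 221*b) = -139009 + b**2 - 529*b)
(373942 + L(687))/(24857 + f) = (373942 + (-139009 + 687**2 - 529*687))/(24857 + 58082) = (373942 + (-139009 + 471969 - 363423))/82939 = (373942 - 30463)*(1/82939) = 343479*(1/82939) = 343479/82939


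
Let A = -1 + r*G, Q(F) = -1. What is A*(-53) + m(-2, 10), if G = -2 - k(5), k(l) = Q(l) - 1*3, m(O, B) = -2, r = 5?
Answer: -479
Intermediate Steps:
k(l) = -4 (k(l) = -1 - 1*3 = -1 - 3 = -4)
G = 2 (G = -2 - 1*(-4) = -2 + 4 = 2)
A = 9 (A = -1 + 5*2 = -1 + 10 = 9)
A*(-53) + m(-2, 10) = 9*(-53) - 2 = -477 - 2 = -479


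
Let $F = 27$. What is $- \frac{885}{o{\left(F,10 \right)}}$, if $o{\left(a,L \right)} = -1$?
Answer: $885$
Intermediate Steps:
$- \frac{885}{o{\left(F,10 \right)}} = - \frac{885}{-1} = \left(-885\right) \left(-1\right) = 885$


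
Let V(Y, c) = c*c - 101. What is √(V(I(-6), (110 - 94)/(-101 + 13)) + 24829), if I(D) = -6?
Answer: 2*√748023/11 ≈ 157.25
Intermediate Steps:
V(Y, c) = -101 + c² (V(Y, c) = c² - 101 = -101 + c²)
√(V(I(-6), (110 - 94)/(-101 + 13)) + 24829) = √((-101 + ((110 - 94)/(-101 + 13))²) + 24829) = √((-101 + (16/(-88))²) + 24829) = √((-101 + (16*(-1/88))²) + 24829) = √((-101 + (-2/11)²) + 24829) = √((-101 + 4/121) + 24829) = √(-12217/121 + 24829) = √(2992092/121) = 2*√748023/11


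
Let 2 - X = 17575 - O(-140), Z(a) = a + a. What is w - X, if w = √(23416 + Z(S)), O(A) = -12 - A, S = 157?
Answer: 17445 + √23730 ≈ 17599.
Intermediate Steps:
Z(a) = 2*a
X = -17445 (X = 2 - (17575 - (-12 - 1*(-140))) = 2 - (17575 - (-12 + 140)) = 2 - (17575 - 1*128) = 2 - (17575 - 128) = 2 - 1*17447 = 2 - 17447 = -17445)
w = √23730 (w = √(23416 + 2*157) = √(23416 + 314) = √23730 ≈ 154.05)
w - X = √23730 - 1*(-17445) = √23730 + 17445 = 17445 + √23730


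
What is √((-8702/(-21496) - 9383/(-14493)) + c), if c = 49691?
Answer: √301438584451123384641/77885382 ≈ 222.92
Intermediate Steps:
√((-8702/(-21496) - 9383/(-14493)) + c) = √((-8702/(-21496) - 9383/(-14493)) + 49691) = √((-8702*(-1/21496) - 9383*(-1/14493)) + 49691) = √((4351/10748 + 9383/14493) + 49691) = √(163907527/155770764 + 49691) = √(7740568941451/155770764) = √301438584451123384641/77885382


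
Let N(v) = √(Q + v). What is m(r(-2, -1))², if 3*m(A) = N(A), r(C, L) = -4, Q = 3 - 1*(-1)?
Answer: 0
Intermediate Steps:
Q = 4 (Q = 3 + 1 = 4)
N(v) = √(4 + v)
m(A) = √(4 + A)/3
m(r(-2, -1))² = (√(4 - 4)/3)² = (√0/3)² = ((⅓)*0)² = 0² = 0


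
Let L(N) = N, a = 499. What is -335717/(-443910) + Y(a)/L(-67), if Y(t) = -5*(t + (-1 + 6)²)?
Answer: 1185537239/29741970 ≈ 39.861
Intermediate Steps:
Y(t) = -125 - 5*t (Y(t) = -5*(t + 5²) = -5*(t + 25) = -5*(25 + t) = -125 - 5*t)
-335717/(-443910) + Y(a)/L(-67) = -335717/(-443910) + (-125 - 5*499)/(-67) = -335717*(-1/443910) + (-125 - 2495)*(-1/67) = 335717/443910 - 2620*(-1/67) = 335717/443910 + 2620/67 = 1185537239/29741970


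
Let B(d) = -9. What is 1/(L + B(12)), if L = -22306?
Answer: -1/22315 ≈ -4.4813e-5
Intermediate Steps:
1/(L + B(12)) = 1/(-22306 - 9) = 1/(-22315) = -1/22315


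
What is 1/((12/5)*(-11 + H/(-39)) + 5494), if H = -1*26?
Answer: 5/27346 ≈ 0.00018284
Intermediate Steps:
H = -26
1/((12/5)*(-11 + H/(-39)) + 5494) = 1/((12/5)*(-11 - 26/(-39)) + 5494) = 1/((12*(1/5))*(-11 - 26*(-1/39)) + 5494) = 1/(12*(-11 + 2/3)/5 + 5494) = 1/((12/5)*(-31/3) + 5494) = 1/(-124/5 + 5494) = 1/(27346/5) = 5/27346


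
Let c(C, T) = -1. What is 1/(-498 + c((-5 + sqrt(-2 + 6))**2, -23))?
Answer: -1/499 ≈ -0.0020040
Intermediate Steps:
1/(-498 + c((-5 + sqrt(-2 + 6))**2, -23)) = 1/(-498 - 1) = 1/(-499) = -1/499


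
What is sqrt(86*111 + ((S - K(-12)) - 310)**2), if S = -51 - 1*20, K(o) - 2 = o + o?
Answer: sqrt(138427) ≈ 372.06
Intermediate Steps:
K(o) = 2 + 2*o (K(o) = 2 + (o + o) = 2 + 2*o)
S = -71 (S = -51 - 20 = -71)
sqrt(86*111 + ((S - K(-12)) - 310)**2) = sqrt(86*111 + ((-71 - (2 + 2*(-12))) - 310)**2) = sqrt(9546 + ((-71 - (2 - 24)) - 310)**2) = sqrt(9546 + ((-71 - 1*(-22)) - 310)**2) = sqrt(9546 + ((-71 + 22) - 310)**2) = sqrt(9546 + (-49 - 310)**2) = sqrt(9546 + (-359)**2) = sqrt(9546 + 128881) = sqrt(138427)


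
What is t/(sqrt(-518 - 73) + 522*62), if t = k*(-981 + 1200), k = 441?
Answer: 1041894252/349143029 - 32193*I*sqrt(591)/349143029 ≈ 2.9841 - 0.0022416*I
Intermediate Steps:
t = 96579 (t = 441*(-981 + 1200) = 441*219 = 96579)
t/(sqrt(-518 - 73) + 522*62) = 96579/(sqrt(-518 - 73) + 522*62) = 96579/(sqrt(-591) + 32364) = 96579/(I*sqrt(591) + 32364) = 96579/(32364 + I*sqrt(591))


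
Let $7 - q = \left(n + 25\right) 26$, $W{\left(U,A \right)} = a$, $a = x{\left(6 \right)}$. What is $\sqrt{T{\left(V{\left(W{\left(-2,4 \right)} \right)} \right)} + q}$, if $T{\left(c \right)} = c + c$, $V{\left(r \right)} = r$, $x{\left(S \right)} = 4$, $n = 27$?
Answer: $i \sqrt{1337} \approx 36.565 i$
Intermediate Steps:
$a = 4$
$W{\left(U,A \right)} = 4$
$q = -1345$ ($q = 7 - \left(27 + 25\right) 26 = 7 - 52 \cdot 26 = 7 - 1352 = -1345$)
$T{\left(c \right)} = 2 c$
$\sqrt{T{\left(V{\left(W{\left(-2,4 \right)} \right)} \right)} + q} = \sqrt{2 \cdot 4 - 1345} = \sqrt{8 - 1345} = \sqrt{-1337} = i \sqrt{1337}$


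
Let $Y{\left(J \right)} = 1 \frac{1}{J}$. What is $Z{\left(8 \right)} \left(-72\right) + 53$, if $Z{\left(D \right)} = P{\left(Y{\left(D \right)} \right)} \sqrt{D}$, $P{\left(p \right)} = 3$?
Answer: $53 - 432 \sqrt{2} \approx -557.94$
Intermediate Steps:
$Y{\left(J \right)} = \frac{1}{J}$
$Z{\left(D \right)} = 3 \sqrt{D}$
$Z{\left(8 \right)} \left(-72\right) + 53 = 3 \sqrt{8} \left(-72\right) + 53 = 3 \cdot 2 \sqrt{2} \left(-72\right) + 53 = 6 \sqrt{2} \left(-72\right) + 53 = - 432 \sqrt{2} + 53 = 53 - 432 \sqrt{2}$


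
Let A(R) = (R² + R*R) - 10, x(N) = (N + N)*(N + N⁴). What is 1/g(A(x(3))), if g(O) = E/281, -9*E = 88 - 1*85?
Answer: -843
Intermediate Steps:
x(N) = 2*N*(N + N⁴) (x(N) = (2*N)*(N + N⁴) = 2*N*(N + N⁴))
E = -⅓ (E = -(88 - 1*85)/9 = -(88 - 85)/9 = -⅑*3 = -⅓ ≈ -0.33333)
A(R) = -10 + 2*R² (A(R) = (R² + R²) - 10 = 2*R² - 10 = -10 + 2*R²)
g(O) = -1/843 (g(O) = -⅓/281 = -⅓*1/281 = -1/843)
1/g(A(x(3))) = 1/(-1/843) = -843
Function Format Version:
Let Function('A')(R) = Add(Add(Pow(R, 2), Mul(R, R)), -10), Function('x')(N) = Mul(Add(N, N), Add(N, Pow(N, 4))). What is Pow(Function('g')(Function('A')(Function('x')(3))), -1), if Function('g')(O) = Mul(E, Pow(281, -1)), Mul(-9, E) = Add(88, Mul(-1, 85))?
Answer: -843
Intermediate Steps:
Function('x')(N) = Mul(2, N, Add(N, Pow(N, 4))) (Function('x')(N) = Mul(Mul(2, N), Add(N, Pow(N, 4))) = Mul(2, N, Add(N, Pow(N, 4))))
E = Rational(-1, 3) (E = Mul(Rational(-1, 9), Add(88, Mul(-1, 85))) = Mul(Rational(-1, 9), Add(88, -85)) = Mul(Rational(-1, 9), 3) = Rational(-1, 3) ≈ -0.33333)
Function('A')(R) = Add(-10, Mul(2, Pow(R, 2))) (Function('A')(R) = Add(Add(Pow(R, 2), Pow(R, 2)), -10) = Add(Mul(2, Pow(R, 2)), -10) = Add(-10, Mul(2, Pow(R, 2))))
Function('g')(O) = Rational(-1, 843) (Function('g')(O) = Mul(Rational(-1, 3), Pow(281, -1)) = Mul(Rational(-1, 3), Rational(1, 281)) = Rational(-1, 843))
Pow(Function('g')(Function('A')(Function('x')(3))), -1) = Pow(Rational(-1, 843), -1) = -843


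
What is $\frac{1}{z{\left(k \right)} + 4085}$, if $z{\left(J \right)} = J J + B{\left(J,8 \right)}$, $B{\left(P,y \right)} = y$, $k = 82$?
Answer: $\frac{1}{10817} \approx 9.2447 \cdot 10^{-5}$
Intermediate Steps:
$z{\left(J \right)} = 8 + J^{2}$ ($z{\left(J \right)} = J J + 8 = J^{2} + 8 = 8 + J^{2}$)
$\frac{1}{z{\left(k \right)} + 4085} = \frac{1}{\left(8 + 82^{2}\right) + 4085} = \frac{1}{\left(8 + 6724\right) + 4085} = \frac{1}{6732 + 4085} = \frac{1}{10817}$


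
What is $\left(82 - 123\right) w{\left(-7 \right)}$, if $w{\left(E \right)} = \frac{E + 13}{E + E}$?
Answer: $\frac{123}{7} \approx 17.571$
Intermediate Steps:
$w{\left(E \right)} = \frac{13 + E}{2 E}$
$\left(82 - 123\right) w{\left(-7 \right)} = \left(82 - 123\right) \frac{13 - 7}{2 \left(-7\right)} = - 41 \cdot \frac{1}{2} \left(- \frac{1}{7}\right) 6 = \left(-41\right) \left(- \frac{3}{7}\right) = \frac{123}{7}$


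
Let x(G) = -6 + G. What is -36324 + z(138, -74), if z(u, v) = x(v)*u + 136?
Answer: -47228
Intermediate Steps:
z(u, v) = 136 + u*(-6 + v) (z(u, v) = (-6 + v)*u + 136 = u*(-6 + v) + 136 = 136 + u*(-6 + v))
-36324 + z(138, -74) = -36324 + (136 + 138*(-6 - 74)) = -36324 + (136 + 138*(-80)) = -36324 + (136 - 11040) = -36324 - 10904 = -47228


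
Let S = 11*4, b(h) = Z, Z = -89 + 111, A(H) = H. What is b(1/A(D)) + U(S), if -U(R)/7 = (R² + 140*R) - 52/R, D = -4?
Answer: -623059/11 ≈ -56642.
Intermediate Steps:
Z = 22
b(h) = 22
S = 44
U(R) = -980*R - 7*R² + 364/R (U(R) = -7*((R² + 140*R) - 52/R) = -7*(R² - 52/R + 140*R) = -980*R - 7*R² + 364/R)
b(1/A(D)) + U(S) = 22 + 7*(52 - 1*44²*(140 + 44))/44 = 22 + 7*(1/44)*(52 - 1*1936*184) = 22 + 7*(1/44)*(52 - 356224) = 22 + 7*(1/44)*(-356172) = 22 - 623301/11 = -623059/11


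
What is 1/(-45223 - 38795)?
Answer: -1/84018 ≈ -1.1902e-5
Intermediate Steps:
1/(-45223 - 38795) = 1/(-84018) = -1/84018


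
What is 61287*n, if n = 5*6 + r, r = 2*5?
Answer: 2451480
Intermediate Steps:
r = 10
n = 40 (n = 5*6 + 10 = 30 + 10 = 40)
61287*n = 61287*40 = 2451480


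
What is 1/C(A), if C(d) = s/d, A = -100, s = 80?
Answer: -5/4 ≈ -1.2500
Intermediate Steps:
C(d) = 80/d
1/C(A) = 1/(80/(-100)) = 1/(80*(-1/100)) = 1/(-4/5) = -5/4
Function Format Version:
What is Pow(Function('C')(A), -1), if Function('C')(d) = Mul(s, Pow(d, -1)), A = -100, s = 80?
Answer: Rational(-5, 4) ≈ -1.2500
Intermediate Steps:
Function('C')(d) = Mul(80, Pow(d, -1))
Pow(Function('C')(A), -1) = Pow(Mul(80, Pow(-100, -1)), -1) = Pow(Mul(80, Rational(-1, 100)), -1) = Pow(Rational(-4, 5), -1) = Rational(-5, 4)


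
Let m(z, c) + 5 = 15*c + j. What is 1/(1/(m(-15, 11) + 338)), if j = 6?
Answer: 504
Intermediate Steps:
m(z, c) = 1 + 15*c (m(z, c) = -5 + (15*c + 6) = -5 + (6 + 15*c) = 1 + 15*c)
1/(1/(m(-15, 11) + 338)) = 1/(1/((1 + 15*11) + 338)) = 1/(1/((1 + 165) + 338)) = 1/(1/(166 + 338)) = 1/(1/504) = 504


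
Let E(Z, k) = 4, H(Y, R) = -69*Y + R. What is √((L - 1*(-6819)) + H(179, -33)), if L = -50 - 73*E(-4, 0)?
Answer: I*√5907 ≈ 76.857*I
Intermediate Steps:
H(Y, R) = R - 69*Y
L = -342 (L = -50 - 73*4 = -50 - 292 = -342)
√((L - 1*(-6819)) + H(179, -33)) = √((-342 - 1*(-6819)) + (-33 - 69*179)) = √((-342 + 6819) + (-33 - 12351)) = √(6477 - 12384) = √(-5907) = I*√5907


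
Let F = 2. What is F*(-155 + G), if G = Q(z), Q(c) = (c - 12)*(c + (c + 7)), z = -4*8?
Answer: 4706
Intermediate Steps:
z = -32
Q(c) = (-12 + c)*(7 + 2*c) (Q(c) = (-12 + c)*(c + (7 + c)) = (-12 + c)*(7 + 2*c))
G = 2508 (G = -84 - 17*(-32) + 2*(-32)² = -84 + 544 + 2*1024 = -84 + 544 + 2048 = 2508)
F*(-155 + G) = 2*(-155 + 2508) = 2*2353 = 4706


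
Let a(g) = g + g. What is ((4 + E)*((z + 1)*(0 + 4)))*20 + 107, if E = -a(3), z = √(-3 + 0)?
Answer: -53 - 160*I*√3 ≈ -53.0 - 277.13*I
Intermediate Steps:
a(g) = 2*g
z = I*√3 (z = √(-3) = I*√3 ≈ 1.732*I)
E = -6 (E = -2*3 = -1*6 = -6)
((4 + E)*((z + 1)*(0 + 4)))*20 + 107 = ((4 - 6)*((I*√3 + 1)*(0 + 4)))*20 + 107 = -2*(1 + I*√3)*4*20 + 107 = -2*(4 + 4*I*√3)*20 + 107 = (-8 - 8*I*√3)*20 + 107 = (-160 - 160*I*√3) + 107 = -53 - 160*I*√3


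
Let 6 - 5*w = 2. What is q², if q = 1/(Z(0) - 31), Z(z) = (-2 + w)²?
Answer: 625/546121 ≈ 0.0011444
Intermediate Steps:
w = ⅘ (w = 6/5 - ⅕*2 = 6/5 - ⅖ = ⅘ ≈ 0.80000)
Z(z) = 36/25 (Z(z) = (-2 + ⅘)² = (-6/5)² = 36/25)
q = -25/739 (q = 1/(36/25 - 31) = 1/(-739/25) = -25/739 ≈ -0.033830)
q² = (-25/739)² = 625/546121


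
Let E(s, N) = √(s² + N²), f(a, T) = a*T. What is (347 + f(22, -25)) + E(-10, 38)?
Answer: -203 + 2*√386 ≈ -163.71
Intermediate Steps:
f(a, T) = T*a
E(s, N) = √(N² + s²)
(347 + f(22, -25)) + E(-10, 38) = (347 - 25*22) + √(38² + (-10)²) = (347 - 550) + √(1444 + 100) = -203 + √1544 = -203 + 2*√386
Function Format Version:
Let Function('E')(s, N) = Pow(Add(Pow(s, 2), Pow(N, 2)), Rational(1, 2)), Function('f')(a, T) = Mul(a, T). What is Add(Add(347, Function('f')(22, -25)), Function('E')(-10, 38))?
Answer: Add(-203, Mul(2, Pow(386, Rational(1, 2)))) ≈ -163.71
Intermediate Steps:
Function('f')(a, T) = Mul(T, a)
Function('E')(s, N) = Pow(Add(Pow(N, 2), Pow(s, 2)), Rational(1, 2))
Add(Add(347, Function('f')(22, -25)), Function('E')(-10, 38)) = Add(Add(347, Mul(-25, 22)), Pow(Add(Pow(38, 2), Pow(-10, 2)), Rational(1, 2))) = Add(Add(347, -550), Pow(Add(1444, 100), Rational(1, 2))) = Add(-203, Pow(1544, Rational(1, 2))) = Add(-203, Mul(2, Pow(386, Rational(1, 2))))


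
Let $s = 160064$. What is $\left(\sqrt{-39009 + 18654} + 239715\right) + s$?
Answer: $399779 + i \sqrt{20355} \approx 3.9978 \cdot 10^{5} + 142.67 i$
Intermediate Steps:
$\left(\sqrt{-39009 + 18654} + 239715\right) + s = \left(\sqrt{-39009 + 18654} + 239715\right) + 160064 = \left(\sqrt{-20355} + 239715\right) + 160064 = \left(i \sqrt{20355} + 239715\right) + 160064 = \left(239715 + i \sqrt{20355}\right) + 160064 = 399779 + i \sqrt{20355}$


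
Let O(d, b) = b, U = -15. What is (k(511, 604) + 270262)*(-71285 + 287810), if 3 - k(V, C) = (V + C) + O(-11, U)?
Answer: 58280951625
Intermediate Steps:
k(V, C) = 18 - C - V (k(V, C) = 3 - ((V + C) - 15) = 3 - ((C + V) - 15) = 3 - (-15 + C + V) = 3 + (15 - C - V) = 18 - C - V)
(k(511, 604) + 270262)*(-71285 + 287810) = ((18 - 1*604 - 1*511) + 270262)*(-71285 + 287810) = ((18 - 604 - 511) + 270262)*216525 = (-1097 + 270262)*216525 = 269165*216525 = 58280951625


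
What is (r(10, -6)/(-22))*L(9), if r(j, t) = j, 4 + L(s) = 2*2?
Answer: 0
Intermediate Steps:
L(s) = 0 (L(s) = -4 + 2*2 = -4 + 4 = 0)
(r(10, -6)/(-22))*L(9) = (10/(-22))*0 = (10*(-1/22))*0 = -5/11*0 = 0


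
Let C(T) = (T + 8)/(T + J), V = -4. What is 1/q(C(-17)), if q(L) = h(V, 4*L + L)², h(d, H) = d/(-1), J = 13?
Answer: 1/16 ≈ 0.062500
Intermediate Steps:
C(T) = (8 + T)/(13 + T) (C(T) = (T + 8)/(T + 13) = (8 + T)/(13 + T))
h(d, H) = -d (h(d, H) = d*(-1) = -d)
q(L) = 16 (q(L) = (-1*(-4))² = 4² = 16)
1/q(C(-17)) = 1/16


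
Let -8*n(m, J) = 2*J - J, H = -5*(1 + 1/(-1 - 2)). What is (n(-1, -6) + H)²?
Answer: 961/144 ≈ 6.6736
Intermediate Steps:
H = -10/3 (H = -5*(1 + 1/(-3)) = -5*(1 - ⅓) = -5*⅔ = -10/3 ≈ -3.3333)
n(m, J) = -J/8 (n(m, J) = -(2*J - J)/8 = -J/8)
(n(-1, -6) + H)² = (-⅛*(-6) - 10/3)² = (¾ - 10/3)² = (-31/12)² = 961/144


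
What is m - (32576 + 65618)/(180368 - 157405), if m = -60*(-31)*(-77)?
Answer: -3288859054/22963 ≈ -1.4322e+5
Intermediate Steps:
m = -143220 (m = 1860*(-77) = -143220)
m - (32576 + 65618)/(180368 - 157405) = -143220 - (32576 + 65618)/(180368 - 157405) = -143220 - 98194/22963 = -3288859054/22963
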